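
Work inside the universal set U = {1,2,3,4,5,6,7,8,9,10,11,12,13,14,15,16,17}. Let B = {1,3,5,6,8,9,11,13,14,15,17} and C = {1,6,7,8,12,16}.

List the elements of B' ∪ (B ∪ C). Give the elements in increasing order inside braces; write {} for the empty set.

{1,2,3,4,5,6,7,8,9,10,11,12,13,14,15,16,17}

B' = {2,4,7,10,12,16}
B ∪ C = {1,3,5,6,7,8,9,11,12,13,14,15,16,17}
B' ∪ (B ∪ C) = {1,2,3,4,5,6,7,8,9,10,11,12,13,14,15,16,17}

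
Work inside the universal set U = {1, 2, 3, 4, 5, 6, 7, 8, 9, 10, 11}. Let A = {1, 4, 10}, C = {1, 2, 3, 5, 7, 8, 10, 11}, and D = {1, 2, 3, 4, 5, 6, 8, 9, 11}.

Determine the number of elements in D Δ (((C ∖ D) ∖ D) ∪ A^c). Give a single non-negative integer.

4

C ∖ D = {7, 10}
(C ∖ D) ∖ D = {7, 10}
A^c = {2, 3, 5, 6, 7, 8, 9, 11}
((C ∖ D) ∖ D) ∪ A^c = {2, 3, 5, 6, 7, 8, 9, 10, 11}
D Δ (((C ∖ D) ∖ D) ∪ A^c) = {1, 4, 7, 10}
|D Δ (((C ∖ D) ∖ D) ∪ A^c)| = 4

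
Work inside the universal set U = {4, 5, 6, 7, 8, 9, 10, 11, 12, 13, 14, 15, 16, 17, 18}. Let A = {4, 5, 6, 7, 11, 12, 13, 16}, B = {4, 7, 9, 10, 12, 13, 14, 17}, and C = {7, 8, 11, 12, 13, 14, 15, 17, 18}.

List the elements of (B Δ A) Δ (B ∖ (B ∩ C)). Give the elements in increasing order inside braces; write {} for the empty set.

{4, 5, 6, 11, 14, 16, 17}

B Δ A = {5, 6, 9, 10, 11, 14, 16, 17}
B ∩ C = {7, 12, 13, 14, 17}
B ∖ (B ∩ C) = {4, 9, 10}
(B Δ A) Δ (B ∖ (B ∩ C)) = {4, 5, 6, 11, 14, 16, 17}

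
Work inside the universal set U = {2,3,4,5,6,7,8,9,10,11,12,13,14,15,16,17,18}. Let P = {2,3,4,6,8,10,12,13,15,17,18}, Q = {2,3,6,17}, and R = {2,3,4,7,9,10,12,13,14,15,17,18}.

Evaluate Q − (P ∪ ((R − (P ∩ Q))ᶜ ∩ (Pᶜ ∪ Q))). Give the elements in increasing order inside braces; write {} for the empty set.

{}

P ∩ Q = {2,3,6,17}
R − (P ∩ Q) = {4,7,9,10,12,13,14,15,18}
(R − (P ∩ Q))ᶜ = {2,3,5,6,8,11,16,17}
Pᶜ = {5,7,9,11,14,16}
Pᶜ ∪ Q = {2,3,5,6,7,9,11,14,16,17}
(R − (P ∩ Q))ᶜ ∩ (Pᶜ ∪ Q) = {2,3,5,6,11,16,17}
P ∪ ((R − (P ∩ Q))ᶜ ∩ (Pᶜ ∪ Q)) = {2,3,4,5,6,8,10,11,12,13,15,16,17,18}
Q − (P ∪ ((R − (P ∩ Q))ᶜ ∩ (Pᶜ ∪ Q))) = {}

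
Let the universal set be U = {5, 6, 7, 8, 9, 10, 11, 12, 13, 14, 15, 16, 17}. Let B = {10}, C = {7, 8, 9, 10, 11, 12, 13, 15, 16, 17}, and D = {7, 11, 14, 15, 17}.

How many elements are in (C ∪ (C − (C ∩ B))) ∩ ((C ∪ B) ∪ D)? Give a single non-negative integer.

10

C ∩ B = {10}
C − (C ∩ B) = {7, 8, 9, 11, 12, 13, 15, 16, 17}
C ∪ (C − (C ∩ B)) = {7, 8, 9, 10, 11, 12, 13, 15, 16, 17}
C ∪ B = {7, 8, 9, 10, 11, 12, 13, 15, 16, 17}
(C ∪ B) ∪ D = {7, 8, 9, 10, 11, 12, 13, 14, 15, 16, 17}
(C ∪ (C − (C ∩ B))) ∩ ((C ∪ B) ∪ D) = {7, 8, 9, 10, 11, 12, 13, 15, 16, 17}
|(C ∪ (C − (C ∩ B))) ∩ ((C ∪ B) ∪ D)| = 10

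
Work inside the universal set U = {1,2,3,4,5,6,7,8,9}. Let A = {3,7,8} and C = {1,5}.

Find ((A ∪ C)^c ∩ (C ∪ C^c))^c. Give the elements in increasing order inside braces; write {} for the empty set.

A ∪ C = {1,3,5,7,8}
(A ∪ C)^c = {2,4,6,9}
C^c = {2,3,4,6,7,8,9}
C ∪ C^c = {1,2,3,4,5,6,7,8,9}
(A ∪ C)^c ∩ (C ∪ C^c) = {2,4,6,9}
((A ∪ C)^c ∩ (C ∪ C^c))^c = {1,3,5,7,8}

{1,3,5,7,8}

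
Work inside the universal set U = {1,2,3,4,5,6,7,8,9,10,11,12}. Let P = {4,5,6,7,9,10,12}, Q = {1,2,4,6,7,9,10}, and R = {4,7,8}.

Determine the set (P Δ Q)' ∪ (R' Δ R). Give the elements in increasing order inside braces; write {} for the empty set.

P Δ Q = {1,2,5,12}
(P Δ Q)' = {3,4,6,7,8,9,10,11}
R' = {1,2,3,5,6,9,10,11,12}
R' Δ R = {1,2,3,4,5,6,7,8,9,10,11,12}
(P Δ Q)' ∪ (R' Δ R) = {1,2,3,4,5,6,7,8,9,10,11,12}

{1,2,3,4,5,6,7,8,9,10,11,12}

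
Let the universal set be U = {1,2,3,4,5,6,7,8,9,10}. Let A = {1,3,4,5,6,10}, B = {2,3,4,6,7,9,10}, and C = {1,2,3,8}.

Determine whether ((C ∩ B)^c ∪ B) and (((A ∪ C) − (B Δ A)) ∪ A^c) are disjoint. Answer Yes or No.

C ∩ B = {2,3}
(C ∩ B)^c = {1,4,5,6,7,8,9,10}
(C ∩ B)^c ∪ B = {1,2,3,4,5,6,7,8,9,10}
A ∪ C = {1,2,3,4,5,6,8,10}
B Δ A = {1,2,5,7,9}
(A ∪ C) − (B Δ A) = {3,4,6,8,10}
A^c = {2,7,8,9}
((A ∪ C) − (B Δ A)) ∪ A^c = {2,3,4,6,7,8,9,10}
2 lies in both, so they are not disjoint.

No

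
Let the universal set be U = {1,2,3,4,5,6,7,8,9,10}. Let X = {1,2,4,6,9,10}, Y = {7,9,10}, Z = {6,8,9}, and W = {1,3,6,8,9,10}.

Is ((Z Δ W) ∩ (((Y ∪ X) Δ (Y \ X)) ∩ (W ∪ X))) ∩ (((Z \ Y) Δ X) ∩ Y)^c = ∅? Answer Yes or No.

No

Z Δ W = {1,3,10}
Y ∪ X = {1,2,4,6,7,9,10}
Y \ X = {7}
(Y ∪ X) Δ (Y \ X) = {1,2,4,6,9,10}
W ∪ X = {1,2,3,4,6,8,9,10}
((Y ∪ X) Δ (Y \ X)) ∩ (W ∪ X) = {1,2,4,6,9,10}
(Z Δ W) ∩ (((Y ∪ X) Δ (Y \ X)) ∩ (W ∪ X)) = {1,10}
Z \ Y = {6,8}
(Z \ Y) Δ X = {1,2,4,8,9,10}
((Z \ Y) Δ X) ∩ Y = {9,10}
(((Z \ Y) Δ X) ∩ Y)^c = {1,2,3,4,5,6,7,8}
1 lies in both, so they are not disjoint.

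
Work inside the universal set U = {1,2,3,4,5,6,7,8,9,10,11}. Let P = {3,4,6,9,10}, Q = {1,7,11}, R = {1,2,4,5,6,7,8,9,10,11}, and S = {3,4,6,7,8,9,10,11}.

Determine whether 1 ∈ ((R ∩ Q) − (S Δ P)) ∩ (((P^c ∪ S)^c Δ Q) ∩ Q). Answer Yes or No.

Yes

1 ∈ R and 1 ∈ Q, so 1 ∈ R ∩ Q
1 ∉ S and 1 ∉ P, so 1 ∉ S Δ P
1 ∈ (R ∩ Q) and 1 ∉ (S Δ P), so 1 ∈ (R ∩ Q) − (S Δ P)
1 ∉ P, so 1 ∈ P^c
1 ∈ P^c and 1 ∉ S, so 1 ∈ P^c ∪ S
1 ∉ (P^c ∪ S)^c since 1 ∈ (P^c ∪ S)
1 ∉ (P^c ∪ S)^c and 1 ∈ Q, so 1 ∈ (P^c ∪ S)^c Δ Q
1 ∈ ((P^c ∪ S)^c Δ Q) and 1 ∈ Q, so 1 ∈ ((P^c ∪ S)^c Δ Q) ∩ Q
1 ∈ ((R ∩ Q) − (S Δ P)) and 1 ∈ (((P^c ∪ S)^c Δ Q) ∩ Q), so 1 ∈ ((R ∩ Q) − (S Δ P)) ∩ (((P^c ∪ S)^c Δ Q) ∩ Q)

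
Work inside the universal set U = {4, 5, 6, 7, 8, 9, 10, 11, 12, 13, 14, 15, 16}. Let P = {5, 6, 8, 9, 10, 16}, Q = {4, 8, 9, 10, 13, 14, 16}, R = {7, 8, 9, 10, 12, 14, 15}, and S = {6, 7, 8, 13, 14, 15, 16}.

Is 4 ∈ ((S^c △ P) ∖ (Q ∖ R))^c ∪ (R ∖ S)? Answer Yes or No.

4 ∉ S, so 4 ∈ S^c
4 ∈ S^c and 4 ∉ P, so 4 ∈ S^c △ P
4 ∈ Q and 4 ∉ R, so 4 ∈ Q ∖ R
4 ∈ (S^c △ P) and 4 ∈ (Q ∖ R), so 4 ∉ (S^c △ P) ∖ (Q ∖ R)
4 ∈ ((S^c △ P) ∖ (Q ∖ R))^c since 4 ∉ ((S^c △ P) ∖ (Q ∖ R))
4 ∉ R and 4 ∉ S, so 4 ∉ R ∖ S
4 ∈ ((S^c △ P) ∖ (Q ∖ R))^c and 4 ∉ (R ∖ S), so 4 ∈ ((S^c △ P) ∖ (Q ∖ R))^c ∪ (R ∖ S)

Yes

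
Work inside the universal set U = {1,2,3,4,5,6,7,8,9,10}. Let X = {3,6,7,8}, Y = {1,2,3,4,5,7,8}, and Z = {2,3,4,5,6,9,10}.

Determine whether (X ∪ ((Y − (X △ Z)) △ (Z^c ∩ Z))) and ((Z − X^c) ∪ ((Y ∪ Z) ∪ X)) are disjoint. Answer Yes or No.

No

X △ Z = {2,4,5,7,8,9,10}
Y − (X △ Z) = {1,3}
Z^c = {1,7,8}
Z^c ∩ Z = {}
(Y − (X △ Z)) △ (Z^c ∩ Z) = {1,3}
X ∪ ((Y − (X △ Z)) △ (Z^c ∩ Z)) = {1,3,6,7,8}
X^c = {1,2,4,5,9,10}
Z − X^c = {3,6}
Y ∪ Z = {1,2,3,4,5,6,7,8,9,10}
(Y ∪ Z) ∪ X = {1,2,3,4,5,6,7,8,9,10}
(Z − X^c) ∪ ((Y ∪ Z) ∪ X) = {1,2,3,4,5,6,7,8,9,10}
1 lies in both, so they are not disjoint.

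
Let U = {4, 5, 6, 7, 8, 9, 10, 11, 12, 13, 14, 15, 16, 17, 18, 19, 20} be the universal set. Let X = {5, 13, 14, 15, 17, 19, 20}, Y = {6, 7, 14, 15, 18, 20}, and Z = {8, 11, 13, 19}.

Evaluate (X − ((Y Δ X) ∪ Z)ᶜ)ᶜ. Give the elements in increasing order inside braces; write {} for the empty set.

Y Δ X = {5, 6, 7, 13, 17, 18, 19}
(Y Δ X) ∪ Z = {5, 6, 7, 8, 11, 13, 17, 18, 19}
((Y Δ X) ∪ Z)ᶜ = {4, 9, 10, 12, 14, 15, 16, 20}
X − ((Y Δ X) ∪ Z)ᶜ = {5, 13, 17, 19}
(X − ((Y Δ X) ∪ Z)ᶜ)ᶜ = {4, 6, 7, 8, 9, 10, 11, 12, 14, 15, 16, 18, 20}

{4, 6, 7, 8, 9, 10, 11, 12, 14, 15, 16, 18, 20}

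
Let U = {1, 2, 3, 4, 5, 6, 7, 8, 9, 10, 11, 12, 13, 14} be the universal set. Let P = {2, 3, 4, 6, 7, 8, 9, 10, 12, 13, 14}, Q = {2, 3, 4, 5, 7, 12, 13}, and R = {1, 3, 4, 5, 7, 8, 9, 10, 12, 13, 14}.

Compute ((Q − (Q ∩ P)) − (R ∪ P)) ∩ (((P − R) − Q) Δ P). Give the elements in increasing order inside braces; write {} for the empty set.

Q ∩ P = {2, 3, 4, 7, 12, 13}
Q − (Q ∩ P) = {5}
R ∪ P = {1, 2, 3, 4, 5, 6, 7, 8, 9, 10, 12, 13, 14}
(Q − (Q ∩ P)) − (R ∪ P) = {}
P − R = {2, 6}
(P − R) − Q = {6}
((P − R) − Q) Δ P = {2, 3, 4, 7, 8, 9, 10, 12, 13, 14}
((Q − (Q ∩ P)) − (R ∪ P)) ∩ (((P − R) − Q) Δ P) = {}

{}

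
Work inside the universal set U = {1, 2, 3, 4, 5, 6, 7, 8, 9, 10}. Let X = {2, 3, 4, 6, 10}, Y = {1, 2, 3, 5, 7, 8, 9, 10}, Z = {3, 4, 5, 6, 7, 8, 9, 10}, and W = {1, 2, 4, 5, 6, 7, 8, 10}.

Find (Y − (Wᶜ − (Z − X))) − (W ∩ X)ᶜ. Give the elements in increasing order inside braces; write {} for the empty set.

Wᶜ = {3, 9}
Z − X = {5, 7, 8, 9}
Wᶜ − (Z − X) = {3}
Y − (Wᶜ − (Z − X)) = {1, 2, 5, 7, 8, 9, 10}
W ∩ X = {2, 4, 6, 10}
(W ∩ X)ᶜ = {1, 3, 5, 7, 8, 9}
(Y − (Wᶜ − (Z − X))) − (W ∩ X)ᶜ = {2, 10}

{2, 10}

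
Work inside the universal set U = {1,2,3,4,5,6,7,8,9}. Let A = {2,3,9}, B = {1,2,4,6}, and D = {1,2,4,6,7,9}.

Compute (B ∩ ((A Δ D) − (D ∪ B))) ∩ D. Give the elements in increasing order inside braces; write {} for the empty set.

{}

A Δ D = {1,3,4,6,7}
D ∪ B = {1,2,4,6,7,9}
(A Δ D) − (D ∪ B) = {3}
B ∩ ((A Δ D) − (D ∪ B)) = {}
(B ∩ ((A Δ D) − (D ∪ B))) ∩ D = {}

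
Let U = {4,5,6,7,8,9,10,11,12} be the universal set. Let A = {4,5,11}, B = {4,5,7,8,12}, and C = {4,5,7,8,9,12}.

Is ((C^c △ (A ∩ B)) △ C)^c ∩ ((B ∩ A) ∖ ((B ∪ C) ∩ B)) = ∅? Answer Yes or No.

C^c = {6,10,11}
A ∩ B = {4,5}
C^c △ (A ∩ B) = {4,5,6,10,11}
(C^c △ (A ∩ B)) △ C = {6,7,8,9,10,11,12}
((C^c △ (A ∩ B)) △ C)^c = {4,5}
B ∩ A = {4,5}
B ∪ C = {4,5,7,8,9,12}
(B ∪ C) ∩ B = {4,5,7,8,12}
(B ∩ A) ∖ ((B ∪ C) ∩ B) = {}
{4,5} and {} share no elements.

Yes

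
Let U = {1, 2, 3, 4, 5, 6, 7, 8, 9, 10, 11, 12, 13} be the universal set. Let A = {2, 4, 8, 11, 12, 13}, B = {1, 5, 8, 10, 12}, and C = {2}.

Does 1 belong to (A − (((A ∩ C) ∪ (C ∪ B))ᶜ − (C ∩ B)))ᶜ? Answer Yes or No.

Yes

1 ∉ A and 1 ∉ C, so 1 ∉ A ∩ C
1 ∉ C and 1 ∈ B, so 1 ∈ C ∪ B
1 ∉ (A ∩ C) and 1 ∈ (C ∪ B), so 1 ∈ (A ∩ C) ∪ (C ∪ B)
1 ∉ ((A ∩ C) ∪ (C ∪ B))ᶜ since 1 ∈ ((A ∩ C) ∪ (C ∪ B))
1 ∉ C and 1 ∈ B, so 1 ∉ C ∩ B
1 ∉ ((A ∩ C) ∪ (C ∪ B))ᶜ and 1 ∉ (C ∩ B), so 1 ∉ ((A ∩ C) ∪ (C ∪ B))ᶜ − (C ∩ B)
1 ∉ A and 1 ∉ (((A ∩ C) ∪ (C ∪ B))ᶜ − (C ∩ B)), so 1 ∉ A − (((A ∩ C) ∪ (C ∪ B))ᶜ − (C ∩ B))
1 ∈ (A − (((A ∩ C) ∪ (C ∪ B))ᶜ − (C ∩ B)))ᶜ since 1 ∉ (A − (((A ∩ C) ∪ (C ∪ B))ᶜ − (C ∩ B)))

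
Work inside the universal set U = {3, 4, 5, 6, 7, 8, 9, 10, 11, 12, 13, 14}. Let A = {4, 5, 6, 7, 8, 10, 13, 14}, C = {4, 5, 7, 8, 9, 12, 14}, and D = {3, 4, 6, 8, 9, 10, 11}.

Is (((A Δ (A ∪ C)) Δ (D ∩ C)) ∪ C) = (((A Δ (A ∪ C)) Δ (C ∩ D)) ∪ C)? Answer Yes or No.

Yes

A ∪ C = {4, 5, 6, 7, 8, 9, 10, 12, 13, 14}
A Δ (A ∪ C) = {9, 12}
D ∩ C = {4, 8, 9}
(A Δ (A ∪ C)) Δ (D ∩ C) = {4, 8, 12}
((A Δ (A ∪ C)) Δ (D ∩ C)) ∪ C = {4, 5, 7, 8, 9, 12, 14}
C ∩ D = {4, 8, 9}
(A Δ (A ∪ C)) Δ (C ∩ D) = {4, 8, 12}
((A Δ (A ∪ C)) Δ (C ∩ D)) ∪ C = {4, 5, 7, 8, 9, 12, 14}
Both equal {4, 5, 7, 8, 9, 12, 14}, so ((A Δ (A ∪ C)) Δ (D ∩ C)) ∪ C = ((A Δ (A ∪ C)) Δ (C ∩ D)) ∪ C.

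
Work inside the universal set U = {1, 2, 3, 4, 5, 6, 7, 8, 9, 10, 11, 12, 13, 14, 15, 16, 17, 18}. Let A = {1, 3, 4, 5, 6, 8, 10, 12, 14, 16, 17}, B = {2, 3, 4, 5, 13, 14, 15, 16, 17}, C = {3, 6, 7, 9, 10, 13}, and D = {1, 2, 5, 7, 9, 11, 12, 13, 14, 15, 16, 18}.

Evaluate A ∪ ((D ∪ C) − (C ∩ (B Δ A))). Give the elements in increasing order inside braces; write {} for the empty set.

D ∪ C = {1, 2, 3, 5, 6, 7, 9, 10, 11, 12, 13, 14, 15, 16, 18}
B Δ A = {1, 2, 6, 8, 10, 12, 13, 15}
C ∩ (B Δ A) = {6, 10, 13}
(D ∪ C) − (C ∩ (B Δ A)) = {1, 2, 3, 5, 7, 9, 11, 12, 14, 15, 16, 18}
A ∪ ((D ∪ C) − (C ∩ (B Δ A))) = {1, 2, 3, 4, 5, 6, 7, 8, 9, 10, 11, 12, 14, 15, 16, 17, 18}

{1, 2, 3, 4, 5, 6, 7, 8, 9, 10, 11, 12, 14, 15, 16, 17, 18}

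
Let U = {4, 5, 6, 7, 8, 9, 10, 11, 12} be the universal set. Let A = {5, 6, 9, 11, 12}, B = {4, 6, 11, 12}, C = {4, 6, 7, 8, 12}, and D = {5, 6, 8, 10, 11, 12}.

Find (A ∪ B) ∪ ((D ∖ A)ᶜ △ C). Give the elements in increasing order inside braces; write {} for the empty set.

{4, 5, 6, 8, 9, 11, 12}

A ∪ B = {4, 5, 6, 9, 11, 12}
D ∖ A = {8, 10}
(D ∖ A)ᶜ = {4, 5, 6, 7, 9, 11, 12}
(D ∖ A)ᶜ △ C = {5, 8, 9, 11}
(A ∪ B) ∪ ((D ∖ A)ᶜ △ C) = {4, 5, 6, 8, 9, 11, 12}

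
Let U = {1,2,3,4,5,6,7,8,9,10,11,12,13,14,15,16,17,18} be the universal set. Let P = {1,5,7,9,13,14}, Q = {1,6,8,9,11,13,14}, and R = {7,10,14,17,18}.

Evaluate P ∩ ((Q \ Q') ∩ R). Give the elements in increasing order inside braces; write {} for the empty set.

Q' = {2,3,4,5,7,10,12,15,16,17,18}
Q \ Q' = {1,6,8,9,11,13,14}
(Q \ Q') ∩ R = {14}
P ∩ ((Q \ Q') ∩ R) = {14}

{14}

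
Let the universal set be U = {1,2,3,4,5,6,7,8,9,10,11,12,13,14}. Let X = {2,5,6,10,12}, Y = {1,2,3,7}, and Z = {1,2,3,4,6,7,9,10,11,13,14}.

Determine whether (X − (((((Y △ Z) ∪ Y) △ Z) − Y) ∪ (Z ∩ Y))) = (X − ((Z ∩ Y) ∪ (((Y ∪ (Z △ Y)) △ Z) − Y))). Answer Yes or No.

Yes

Y △ Z = {4,6,9,10,11,13,14}
(Y △ Z) ∪ Y = {1,2,3,4,6,7,9,10,11,13,14}
((Y △ Z) ∪ Y) △ Z = {}
(((Y △ Z) ∪ Y) △ Z) − Y = {}
Z ∩ Y = {1,2,3,7}
((((Y △ Z) ∪ Y) △ Z) − Y) ∪ (Z ∩ Y) = {1,2,3,7}
X − (((((Y △ Z) ∪ Y) △ Z) − Y) ∪ (Z ∩ Y)) = {5,6,10,12}
Z △ Y = {4,6,9,10,11,13,14}
Y ∪ (Z △ Y) = {1,2,3,4,6,7,9,10,11,13,14}
(Y ∪ (Z △ Y)) △ Z = {}
((Y ∪ (Z △ Y)) △ Z) − Y = {}
(Z ∩ Y) ∪ (((Y ∪ (Z △ Y)) △ Z) − Y) = {1,2,3,7}
X − ((Z ∩ Y) ∪ (((Y ∪ (Z △ Y)) △ Z) − Y)) = {5,6,10,12}
Both equal {5,6,10,12}, so X − (((((Y △ Z) ∪ Y) △ Z) − Y) ∪ (Z ∩ Y)) = X − ((Z ∩ Y) ∪ (((Y ∪ (Z △ Y)) △ Z) − Y)).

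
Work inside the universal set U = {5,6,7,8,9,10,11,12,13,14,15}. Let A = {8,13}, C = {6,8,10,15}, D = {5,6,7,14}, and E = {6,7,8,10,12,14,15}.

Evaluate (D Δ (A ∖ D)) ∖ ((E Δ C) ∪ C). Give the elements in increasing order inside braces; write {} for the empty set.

A ∖ D = {8,13}
D Δ (A ∖ D) = {5,6,7,8,13,14}
E Δ C = {7,12,14}
(E Δ C) ∪ C = {6,7,8,10,12,14,15}
(D Δ (A ∖ D)) ∖ ((E Δ C) ∪ C) = {5,13}

{5,13}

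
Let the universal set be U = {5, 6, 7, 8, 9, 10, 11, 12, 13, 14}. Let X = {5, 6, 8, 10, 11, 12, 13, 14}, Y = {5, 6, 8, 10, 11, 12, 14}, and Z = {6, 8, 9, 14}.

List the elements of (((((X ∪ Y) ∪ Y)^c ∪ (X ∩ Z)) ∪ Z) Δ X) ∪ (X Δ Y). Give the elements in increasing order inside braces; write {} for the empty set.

X ∪ Y = {5, 6, 8, 10, 11, 12, 13, 14}
(X ∪ Y) ∪ Y = {5, 6, 8, 10, 11, 12, 13, 14}
((X ∪ Y) ∪ Y)^c = {7, 9}
X ∩ Z = {6, 8, 14}
((X ∪ Y) ∪ Y)^c ∪ (X ∩ Z) = {6, 7, 8, 9, 14}
(((X ∪ Y) ∪ Y)^c ∪ (X ∩ Z)) ∪ Z = {6, 7, 8, 9, 14}
((((X ∪ Y) ∪ Y)^c ∪ (X ∩ Z)) ∪ Z) Δ X = {5, 7, 9, 10, 11, 12, 13}
X Δ Y = {13}
(((((X ∪ Y) ∪ Y)^c ∪ (X ∩ Z)) ∪ Z) Δ X) ∪ (X Δ Y) = {5, 7, 9, 10, 11, 12, 13}

{5, 7, 9, 10, 11, 12, 13}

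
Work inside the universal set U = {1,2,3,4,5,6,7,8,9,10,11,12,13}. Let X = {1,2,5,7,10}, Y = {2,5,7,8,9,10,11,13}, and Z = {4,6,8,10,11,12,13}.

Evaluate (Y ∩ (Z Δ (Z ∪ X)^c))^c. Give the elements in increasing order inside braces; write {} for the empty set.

Z ∪ X = {1,2,4,5,6,7,8,10,11,12,13}
(Z ∪ X)^c = {3,9}
Z Δ (Z ∪ X)^c = {3,4,6,8,9,10,11,12,13}
Y ∩ (Z Δ (Z ∪ X)^c) = {8,9,10,11,13}
(Y ∩ (Z Δ (Z ∪ X)^c))^c = {1,2,3,4,5,6,7,12}

{1,2,3,4,5,6,7,12}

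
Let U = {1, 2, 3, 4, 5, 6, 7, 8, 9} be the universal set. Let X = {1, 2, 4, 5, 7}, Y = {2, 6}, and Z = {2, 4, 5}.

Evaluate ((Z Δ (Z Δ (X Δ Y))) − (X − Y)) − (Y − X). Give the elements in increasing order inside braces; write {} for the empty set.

X Δ Y = {1, 4, 5, 6, 7}
Z Δ (X Δ Y) = {1, 2, 6, 7}
Z Δ (Z Δ (X Δ Y)) = {1, 4, 5, 6, 7}
X − Y = {1, 4, 5, 7}
(Z Δ (Z Δ (X Δ Y))) − (X − Y) = {6}
Y − X = {6}
((Z Δ (Z Δ (X Δ Y))) − (X − Y)) − (Y − X) = {}

{}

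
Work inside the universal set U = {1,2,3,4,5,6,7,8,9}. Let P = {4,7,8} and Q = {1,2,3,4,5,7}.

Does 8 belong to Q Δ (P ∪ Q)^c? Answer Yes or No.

8 ∈ P and 8 ∉ Q, so 8 ∈ P ∪ Q
8 ∉ (P ∪ Q)^c since 8 ∈ (P ∪ Q)
8 ∉ Q and 8 ∉ (P ∪ Q)^c, so 8 ∉ Q Δ (P ∪ Q)^c

No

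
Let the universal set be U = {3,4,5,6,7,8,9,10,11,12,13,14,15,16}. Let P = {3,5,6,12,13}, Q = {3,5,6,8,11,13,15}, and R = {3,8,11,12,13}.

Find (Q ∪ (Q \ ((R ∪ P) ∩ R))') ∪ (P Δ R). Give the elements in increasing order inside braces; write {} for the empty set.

{3,4,5,6,7,8,9,10,11,12,13,14,15,16}

R ∪ P = {3,5,6,8,11,12,13}
(R ∪ P) ∩ R = {3,8,11,12,13}
Q \ ((R ∪ P) ∩ R) = {5,6,15}
(Q \ ((R ∪ P) ∩ R))' = {3,4,7,8,9,10,11,12,13,14,16}
Q ∪ (Q \ ((R ∪ P) ∩ R))' = {3,4,5,6,7,8,9,10,11,12,13,14,15,16}
P Δ R = {5,6,8,11}
(Q ∪ (Q \ ((R ∪ P) ∩ R))') ∪ (P Δ R) = {3,4,5,6,7,8,9,10,11,12,13,14,15,16}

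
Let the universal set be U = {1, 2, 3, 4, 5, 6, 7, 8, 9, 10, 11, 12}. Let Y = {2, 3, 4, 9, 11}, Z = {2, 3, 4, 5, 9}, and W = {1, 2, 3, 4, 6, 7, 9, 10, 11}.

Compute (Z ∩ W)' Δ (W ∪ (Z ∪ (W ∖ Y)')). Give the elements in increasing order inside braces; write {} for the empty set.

Z ∩ W = {2, 3, 4, 9}
(Z ∩ W)' = {1, 5, 6, 7, 8, 10, 11, 12}
W ∖ Y = {1, 6, 7, 10}
(W ∖ Y)' = {2, 3, 4, 5, 8, 9, 11, 12}
Z ∪ (W ∖ Y)' = {2, 3, 4, 5, 8, 9, 11, 12}
W ∪ (Z ∪ (W ∖ Y)') = {1, 2, 3, 4, 5, 6, 7, 8, 9, 10, 11, 12}
(Z ∩ W)' Δ (W ∪ (Z ∪ (W ∖ Y)')) = {2, 3, 4, 9}

{2, 3, 4, 9}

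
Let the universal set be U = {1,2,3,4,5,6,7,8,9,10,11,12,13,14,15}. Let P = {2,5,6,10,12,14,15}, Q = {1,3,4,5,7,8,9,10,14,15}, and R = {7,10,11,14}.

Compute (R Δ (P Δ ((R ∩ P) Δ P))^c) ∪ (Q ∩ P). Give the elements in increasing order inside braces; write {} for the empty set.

{1,2,3,4,5,6,8,9,10,12,13,14,15}

R ∩ P = {10,14}
(R ∩ P) Δ P = {2,5,6,12,15}
P Δ ((R ∩ P) Δ P) = {10,14}
(P Δ ((R ∩ P) Δ P))^c = {1,2,3,4,5,6,7,8,9,11,12,13,15}
R Δ (P Δ ((R ∩ P) Δ P))^c = {1,2,3,4,5,6,8,9,10,12,13,14,15}
Q ∩ P = {5,10,14,15}
(R Δ (P Δ ((R ∩ P) Δ P))^c) ∪ (Q ∩ P) = {1,2,3,4,5,6,8,9,10,12,13,14,15}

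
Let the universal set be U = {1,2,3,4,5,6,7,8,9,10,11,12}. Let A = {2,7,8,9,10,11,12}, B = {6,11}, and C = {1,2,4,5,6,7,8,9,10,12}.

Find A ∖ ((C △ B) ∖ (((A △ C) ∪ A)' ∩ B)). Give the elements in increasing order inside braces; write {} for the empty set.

{}

C △ B = {1,2,4,5,7,8,9,10,11,12}
A △ C = {1,4,5,6,11}
(A △ C) ∪ A = {1,2,4,5,6,7,8,9,10,11,12}
((A △ C) ∪ A)' = {3}
((A △ C) ∪ A)' ∩ B = {}
(C △ B) ∖ (((A △ C) ∪ A)' ∩ B) = {1,2,4,5,7,8,9,10,11,12}
A ∖ ((C △ B) ∖ (((A △ C) ∪ A)' ∩ B)) = {}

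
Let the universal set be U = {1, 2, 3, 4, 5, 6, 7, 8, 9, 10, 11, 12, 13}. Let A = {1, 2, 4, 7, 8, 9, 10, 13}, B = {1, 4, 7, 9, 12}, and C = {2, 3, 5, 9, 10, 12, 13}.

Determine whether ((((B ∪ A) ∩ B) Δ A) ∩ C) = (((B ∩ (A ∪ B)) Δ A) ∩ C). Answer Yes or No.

Yes

B ∪ A = {1, 2, 4, 7, 8, 9, 10, 12, 13}
(B ∪ A) ∩ B = {1, 4, 7, 9, 12}
((B ∪ A) ∩ B) Δ A = {2, 8, 10, 12, 13}
(((B ∪ A) ∩ B) Δ A) ∩ C = {2, 10, 12, 13}
A ∪ B = {1, 2, 4, 7, 8, 9, 10, 12, 13}
B ∩ (A ∪ B) = {1, 4, 7, 9, 12}
(B ∩ (A ∪ B)) Δ A = {2, 8, 10, 12, 13}
((B ∩ (A ∪ B)) Δ A) ∩ C = {2, 10, 12, 13}
Both equal {2, 10, 12, 13}, so (((B ∪ A) ∩ B) Δ A) ∩ C = ((B ∩ (A ∪ B)) Δ A) ∩ C.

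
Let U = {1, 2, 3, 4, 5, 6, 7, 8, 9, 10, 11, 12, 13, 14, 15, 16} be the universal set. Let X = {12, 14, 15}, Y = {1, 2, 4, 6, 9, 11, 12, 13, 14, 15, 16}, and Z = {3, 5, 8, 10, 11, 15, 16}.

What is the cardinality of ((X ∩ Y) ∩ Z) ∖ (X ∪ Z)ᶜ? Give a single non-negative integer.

X ∩ Y = {12, 14, 15}
(X ∩ Y) ∩ Z = {15}
X ∪ Z = {3, 5, 8, 10, 11, 12, 14, 15, 16}
(X ∪ Z)ᶜ = {1, 2, 4, 6, 7, 9, 13}
((X ∩ Y) ∩ Z) ∖ (X ∪ Z)ᶜ = {15}
|((X ∩ Y) ∩ Z) ∖ (X ∪ Z)ᶜ| = 1

1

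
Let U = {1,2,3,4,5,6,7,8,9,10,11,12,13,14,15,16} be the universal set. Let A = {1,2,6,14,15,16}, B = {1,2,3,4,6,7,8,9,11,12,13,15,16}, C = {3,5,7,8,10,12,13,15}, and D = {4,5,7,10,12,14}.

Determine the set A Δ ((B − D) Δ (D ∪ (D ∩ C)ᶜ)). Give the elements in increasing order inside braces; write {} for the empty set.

B − D = {1,2,3,6,8,9,11,13,15,16}
D ∩ C = {5,7,10,12}
(D ∩ C)ᶜ = {1,2,3,4,6,8,9,11,13,14,15,16}
D ∪ (D ∩ C)ᶜ = {1,2,3,4,5,6,7,8,9,10,11,12,13,14,15,16}
(B − D) Δ (D ∪ (D ∩ C)ᶜ) = {4,5,7,10,12,14}
A Δ ((B − D) Δ (D ∪ (D ∩ C)ᶜ)) = {1,2,4,5,6,7,10,12,15,16}

{1,2,4,5,6,7,10,12,15,16}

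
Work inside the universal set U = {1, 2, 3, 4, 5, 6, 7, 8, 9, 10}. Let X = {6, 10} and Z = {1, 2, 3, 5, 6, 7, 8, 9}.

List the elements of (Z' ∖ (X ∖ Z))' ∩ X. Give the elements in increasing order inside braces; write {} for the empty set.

Z' = {4, 10}
X ∖ Z = {10}
Z' ∖ (X ∖ Z) = {4}
(Z' ∖ (X ∖ Z))' = {1, 2, 3, 5, 6, 7, 8, 9, 10}
(Z' ∖ (X ∖ Z))' ∩ X = {6, 10}

{6, 10}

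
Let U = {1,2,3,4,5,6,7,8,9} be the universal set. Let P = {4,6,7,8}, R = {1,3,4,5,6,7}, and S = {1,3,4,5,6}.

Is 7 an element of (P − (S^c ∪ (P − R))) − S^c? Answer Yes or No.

7 ∉ S, so 7 ∈ S^c
7 ∈ P and 7 ∈ R, so 7 ∉ P − R
7 ∈ S^c and 7 ∉ (P − R), so 7 ∈ S^c ∪ (P − R)
7 ∈ P and 7 ∈ (S^c ∪ (P − R)), so 7 ∉ P − (S^c ∪ (P − R))
7 ∉ S, so 7 ∈ S^c
7 ∉ (P − (S^c ∪ (P − R))) and 7 ∈ S^c, so 7 ∉ (P − (S^c ∪ (P − R))) − S^c

No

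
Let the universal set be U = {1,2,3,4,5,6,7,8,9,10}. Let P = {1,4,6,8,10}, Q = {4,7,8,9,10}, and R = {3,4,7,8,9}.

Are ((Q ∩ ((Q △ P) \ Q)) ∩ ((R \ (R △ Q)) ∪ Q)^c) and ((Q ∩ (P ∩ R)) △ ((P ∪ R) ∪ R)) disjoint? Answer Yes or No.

Yes

Q △ P = {1,6,7,9}
(Q △ P) \ Q = {1,6}
Q ∩ ((Q △ P) \ Q) = {}
R △ Q = {3,10}
R \ (R △ Q) = {4,7,8,9}
(R \ (R △ Q)) ∪ Q = {4,7,8,9,10}
((R \ (R △ Q)) ∪ Q)^c = {1,2,3,5,6}
(Q ∩ ((Q △ P) \ Q)) ∩ ((R \ (R △ Q)) ∪ Q)^c = {}
P ∩ R = {4,8}
Q ∩ (P ∩ R) = {4,8}
P ∪ R = {1,3,4,6,7,8,9,10}
(P ∪ R) ∪ R = {1,3,4,6,7,8,9,10}
(Q ∩ (P ∩ R)) △ ((P ∪ R) ∪ R) = {1,3,6,7,9,10}
{} and {1,3,6,7,9,10} share no elements.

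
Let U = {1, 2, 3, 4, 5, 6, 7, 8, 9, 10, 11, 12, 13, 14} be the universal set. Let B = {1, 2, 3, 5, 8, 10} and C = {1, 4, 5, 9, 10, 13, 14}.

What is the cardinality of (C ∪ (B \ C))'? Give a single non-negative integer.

B \ C = {2, 3, 8}
C ∪ (B \ C) = {1, 2, 3, 4, 5, 8, 9, 10, 13, 14}
(C ∪ (B \ C))' = {6, 7, 11, 12}
|(C ∪ (B \ C))'| = 4

4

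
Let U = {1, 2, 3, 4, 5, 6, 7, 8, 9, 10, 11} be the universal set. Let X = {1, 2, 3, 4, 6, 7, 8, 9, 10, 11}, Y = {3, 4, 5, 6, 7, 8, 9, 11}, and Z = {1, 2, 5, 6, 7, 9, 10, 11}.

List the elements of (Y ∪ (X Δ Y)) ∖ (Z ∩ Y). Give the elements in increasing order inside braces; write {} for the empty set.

{1, 2, 3, 4, 8, 10}

X Δ Y = {1, 2, 5, 10}
Y ∪ (X Δ Y) = {1, 2, 3, 4, 5, 6, 7, 8, 9, 10, 11}
Z ∩ Y = {5, 6, 7, 9, 11}
(Y ∪ (X Δ Y)) ∖ (Z ∩ Y) = {1, 2, 3, 4, 8, 10}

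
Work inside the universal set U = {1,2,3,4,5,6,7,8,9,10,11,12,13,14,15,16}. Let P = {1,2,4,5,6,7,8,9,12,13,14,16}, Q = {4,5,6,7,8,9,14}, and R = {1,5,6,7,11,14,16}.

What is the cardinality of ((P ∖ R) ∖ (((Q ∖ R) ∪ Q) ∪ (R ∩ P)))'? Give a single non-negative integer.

13

P ∖ R = {2,4,8,9,12,13}
Q ∖ R = {4,8,9}
(Q ∖ R) ∪ Q = {4,5,6,7,8,9,14}
R ∩ P = {1,5,6,7,14,16}
((Q ∖ R) ∪ Q) ∪ (R ∩ P) = {1,4,5,6,7,8,9,14,16}
(P ∖ R) ∖ (((Q ∖ R) ∪ Q) ∪ (R ∩ P)) = {2,12,13}
((P ∖ R) ∖ (((Q ∖ R) ∪ Q) ∪ (R ∩ P)))' = {1,3,4,5,6,7,8,9,10,11,14,15,16}
|((P ∖ R) ∖ (((Q ∖ R) ∪ Q) ∪ (R ∩ P)))'| = 13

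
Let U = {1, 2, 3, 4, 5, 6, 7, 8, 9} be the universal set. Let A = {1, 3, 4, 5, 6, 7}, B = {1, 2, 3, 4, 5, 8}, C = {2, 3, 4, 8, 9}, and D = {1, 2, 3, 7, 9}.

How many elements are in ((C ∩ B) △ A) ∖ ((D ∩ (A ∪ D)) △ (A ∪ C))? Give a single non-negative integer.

C ∩ B = {2, 3, 4, 8}
(C ∩ B) △ A = {1, 2, 5, 6, 7, 8}
A ∪ D = {1, 2, 3, 4, 5, 6, 7, 9}
D ∩ (A ∪ D) = {1, 2, 3, 7, 9}
A ∪ C = {1, 2, 3, 4, 5, 6, 7, 8, 9}
(D ∩ (A ∪ D)) △ (A ∪ C) = {4, 5, 6, 8}
((C ∩ B) △ A) ∖ ((D ∩ (A ∪ D)) △ (A ∪ C)) = {1, 2, 7}
|((C ∩ B) △ A) ∖ ((D ∩ (A ∪ D)) △ (A ∪ C))| = 3

3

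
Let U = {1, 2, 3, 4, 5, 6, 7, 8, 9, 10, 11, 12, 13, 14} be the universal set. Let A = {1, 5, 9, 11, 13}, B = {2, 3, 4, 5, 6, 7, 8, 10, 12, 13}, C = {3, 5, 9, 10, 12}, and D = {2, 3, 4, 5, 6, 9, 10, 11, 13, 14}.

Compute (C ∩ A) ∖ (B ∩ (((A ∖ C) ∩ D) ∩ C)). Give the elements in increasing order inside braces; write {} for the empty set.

C ∩ A = {5, 9}
A ∖ C = {1, 11, 13}
(A ∖ C) ∩ D = {11, 13}
((A ∖ C) ∩ D) ∩ C = {}
B ∩ (((A ∖ C) ∩ D) ∩ C) = {}
(C ∩ A) ∖ (B ∩ (((A ∖ C) ∩ D) ∩ C)) = {5, 9}

{5, 9}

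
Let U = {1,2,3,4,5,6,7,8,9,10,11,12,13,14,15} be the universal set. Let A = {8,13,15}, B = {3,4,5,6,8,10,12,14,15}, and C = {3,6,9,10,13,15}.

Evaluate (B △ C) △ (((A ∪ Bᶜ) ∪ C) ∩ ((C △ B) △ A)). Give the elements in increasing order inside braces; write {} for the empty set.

{4,5,8,12,13,14,15}

B △ C = {4,5,8,9,12,13,14}
Bᶜ = {1,2,7,9,11,13}
A ∪ Bᶜ = {1,2,7,8,9,11,13,15}
(A ∪ Bᶜ) ∪ C = {1,2,3,6,7,8,9,10,11,13,15}
C △ B = {4,5,8,9,12,13,14}
(C △ B) △ A = {4,5,9,12,14,15}
((A ∪ Bᶜ) ∪ C) ∩ ((C △ B) △ A) = {9,15}
(B △ C) △ (((A ∪ Bᶜ) ∪ C) ∩ ((C △ B) △ A)) = {4,5,8,12,13,14,15}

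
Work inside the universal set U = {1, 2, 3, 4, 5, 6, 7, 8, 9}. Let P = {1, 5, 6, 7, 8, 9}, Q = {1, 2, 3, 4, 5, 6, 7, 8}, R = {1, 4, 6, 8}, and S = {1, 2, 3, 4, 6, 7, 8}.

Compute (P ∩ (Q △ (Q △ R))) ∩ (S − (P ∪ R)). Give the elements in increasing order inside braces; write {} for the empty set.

Q △ R = {2, 3, 5, 7}
Q △ (Q △ R) = {1, 4, 6, 8}
P ∩ (Q △ (Q △ R)) = {1, 6, 8}
P ∪ R = {1, 4, 5, 6, 7, 8, 9}
S − (P ∪ R) = {2, 3}
(P ∩ (Q △ (Q △ R))) ∩ (S − (P ∪ R)) = {}

{}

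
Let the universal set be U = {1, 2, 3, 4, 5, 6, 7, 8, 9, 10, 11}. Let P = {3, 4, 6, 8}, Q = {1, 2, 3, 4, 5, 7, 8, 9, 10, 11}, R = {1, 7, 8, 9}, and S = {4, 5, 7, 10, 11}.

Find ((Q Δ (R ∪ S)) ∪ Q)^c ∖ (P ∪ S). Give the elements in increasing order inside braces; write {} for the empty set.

R ∪ S = {1, 4, 5, 7, 8, 9, 10, 11}
Q Δ (R ∪ S) = {2, 3}
(Q Δ (R ∪ S)) ∪ Q = {1, 2, 3, 4, 5, 7, 8, 9, 10, 11}
((Q Δ (R ∪ S)) ∪ Q)^c = {6}
P ∪ S = {3, 4, 5, 6, 7, 8, 10, 11}
((Q Δ (R ∪ S)) ∪ Q)^c ∖ (P ∪ S) = {}

{}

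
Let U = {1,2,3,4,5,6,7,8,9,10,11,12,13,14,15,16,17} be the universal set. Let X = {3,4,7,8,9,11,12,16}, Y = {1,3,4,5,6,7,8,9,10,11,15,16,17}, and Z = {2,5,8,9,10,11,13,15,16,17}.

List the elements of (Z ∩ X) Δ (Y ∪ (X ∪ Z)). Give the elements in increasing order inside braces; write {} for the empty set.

{1,2,3,4,5,6,7,10,12,13,15,17}

Z ∩ X = {8,9,11,16}
X ∪ Z = {2,3,4,5,7,8,9,10,11,12,13,15,16,17}
Y ∪ (X ∪ Z) = {1,2,3,4,5,6,7,8,9,10,11,12,13,15,16,17}
(Z ∩ X) Δ (Y ∪ (X ∪ Z)) = {1,2,3,4,5,6,7,10,12,13,15,17}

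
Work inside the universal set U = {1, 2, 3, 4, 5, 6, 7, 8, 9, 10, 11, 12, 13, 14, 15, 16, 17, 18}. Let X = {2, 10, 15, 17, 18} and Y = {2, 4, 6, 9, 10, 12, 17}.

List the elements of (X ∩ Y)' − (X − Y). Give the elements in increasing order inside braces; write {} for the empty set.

{1, 3, 4, 5, 6, 7, 8, 9, 11, 12, 13, 14, 16}

X ∩ Y = {2, 10, 17}
(X ∩ Y)' = {1, 3, 4, 5, 6, 7, 8, 9, 11, 12, 13, 14, 15, 16, 18}
X − Y = {15, 18}
(X ∩ Y)' − (X − Y) = {1, 3, 4, 5, 6, 7, 8, 9, 11, 12, 13, 14, 16}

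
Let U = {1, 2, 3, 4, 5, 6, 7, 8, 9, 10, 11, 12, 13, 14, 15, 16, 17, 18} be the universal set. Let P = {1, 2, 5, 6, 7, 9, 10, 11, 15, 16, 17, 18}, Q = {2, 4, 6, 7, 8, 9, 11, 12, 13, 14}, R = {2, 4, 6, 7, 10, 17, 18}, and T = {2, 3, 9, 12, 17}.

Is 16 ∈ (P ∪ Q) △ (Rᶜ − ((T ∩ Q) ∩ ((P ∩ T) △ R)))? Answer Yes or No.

16 ∈ P and 16 ∉ Q, so 16 ∈ P ∪ Q
16 ∉ R, so 16 ∈ Rᶜ
16 ∉ T and 16 ∉ Q, so 16 ∉ T ∩ Q
16 ∈ P and 16 ∉ T, so 16 ∉ P ∩ T
16 ∉ (P ∩ T) and 16 ∉ R, so 16 ∉ (P ∩ T) △ R
16 ∉ (T ∩ Q) and 16 ∉ ((P ∩ T) △ R), so 16 ∉ (T ∩ Q) ∩ ((P ∩ T) △ R)
16 ∈ Rᶜ and 16 ∉ ((T ∩ Q) ∩ ((P ∩ T) △ R)), so 16 ∈ Rᶜ − ((T ∩ Q) ∩ ((P ∩ T) △ R))
16 ∈ (P ∪ Q) and 16 ∈ (Rᶜ − ((T ∩ Q) ∩ ((P ∩ T) △ R))), so 16 ∉ (P ∪ Q) △ (Rᶜ − ((T ∩ Q) ∩ ((P ∩ T) △ R)))

No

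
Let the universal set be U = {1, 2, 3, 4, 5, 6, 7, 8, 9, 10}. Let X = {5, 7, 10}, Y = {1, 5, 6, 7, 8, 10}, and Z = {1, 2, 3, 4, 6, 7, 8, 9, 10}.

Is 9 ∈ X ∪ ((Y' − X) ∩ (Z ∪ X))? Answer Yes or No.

9 ∉ Y, so 9 ∈ Y'
9 ∈ Y' and 9 ∉ X, so 9 ∈ Y' − X
9 ∈ Z and 9 ∉ X, so 9 ∈ Z ∪ X
9 ∈ (Y' − X) and 9 ∈ (Z ∪ X), so 9 ∈ (Y' − X) ∩ (Z ∪ X)
9 ∉ X and 9 ∈ ((Y' − X) ∩ (Z ∪ X)), so 9 ∈ X ∪ ((Y' − X) ∩ (Z ∪ X))

Yes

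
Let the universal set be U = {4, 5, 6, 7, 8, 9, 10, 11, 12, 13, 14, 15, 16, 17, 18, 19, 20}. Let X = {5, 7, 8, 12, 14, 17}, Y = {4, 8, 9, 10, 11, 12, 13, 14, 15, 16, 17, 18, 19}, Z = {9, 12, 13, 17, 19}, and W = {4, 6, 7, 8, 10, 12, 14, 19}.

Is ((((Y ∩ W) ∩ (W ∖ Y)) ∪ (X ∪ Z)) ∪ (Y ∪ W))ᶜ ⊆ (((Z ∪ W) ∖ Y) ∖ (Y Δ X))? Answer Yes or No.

Y ∩ W = {4, 8, 10, 12, 14, 19}
W ∖ Y = {6, 7}
(Y ∩ W) ∩ (W ∖ Y) = {}
X ∪ Z = {5, 7, 8, 9, 12, 13, 14, 17, 19}
((Y ∩ W) ∩ (W ∖ Y)) ∪ (X ∪ Z) = {5, 7, 8, 9, 12, 13, 14, 17, 19}
Y ∪ W = {4, 6, 7, 8, 9, 10, 11, 12, 13, 14, 15, 16, 17, 18, 19}
(((Y ∩ W) ∩ (W ∖ Y)) ∪ (X ∪ Z)) ∪ (Y ∪ W) = {4, 5, 6, 7, 8, 9, 10, 11, 12, 13, 14, 15, 16, 17, 18, 19}
((((Y ∩ W) ∩ (W ∖ Y)) ∪ (X ∪ Z)) ∪ (Y ∪ W))ᶜ = {20}
Z ∪ W = {4, 6, 7, 8, 9, 10, 12, 13, 14, 17, 19}
(Z ∪ W) ∖ Y = {6, 7}
Y Δ X = {4, 5, 7, 9, 10, 11, 13, 15, 16, 18, 19}
((Z ∪ W) ∖ Y) ∖ (Y Δ X) = {6}
20 ∈ ((((Y ∩ W) ∩ (W ∖ Y)) ∪ (X ∪ Z)) ∪ (Y ∪ W))ᶜ but 20 ∉ ((Z ∪ W) ∖ Y) ∖ (Y Δ X), so the inclusion fails.

No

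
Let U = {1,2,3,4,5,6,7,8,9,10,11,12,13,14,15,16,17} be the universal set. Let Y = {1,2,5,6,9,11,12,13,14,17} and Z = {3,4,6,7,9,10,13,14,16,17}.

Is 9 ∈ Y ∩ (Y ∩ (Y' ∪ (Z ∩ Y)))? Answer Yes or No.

Yes

9 ∈ Y, so 9 ∉ Y'
9 ∈ Z and 9 ∈ Y, so 9 ∈ Z ∩ Y
9 ∉ Y' and 9 ∈ (Z ∩ Y), so 9 ∈ Y' ∪ (Z ∩ Y)
9 ∈ Y and 9 ∈ (Y' ∪ (Z ∩ Y)), so 9 ∈ Y ∩ (Y' ∪ (Z ∩ Y))
9 ∈ Y and 9 ∈ (Y ∩ (Y' ∪ (Z ∩ Y))), so 9 ∈ Y ∩ (Y ∩ (Y' ∪ (Z ∩ Y)))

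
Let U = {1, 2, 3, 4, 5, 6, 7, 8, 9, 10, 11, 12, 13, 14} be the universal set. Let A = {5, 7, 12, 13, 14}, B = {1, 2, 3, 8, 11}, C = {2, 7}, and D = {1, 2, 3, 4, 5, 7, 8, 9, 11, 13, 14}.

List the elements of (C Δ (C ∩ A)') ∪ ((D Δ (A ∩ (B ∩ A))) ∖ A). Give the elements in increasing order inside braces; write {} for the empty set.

{1, 2, 3, 4, 5, 6, 7, 8, 9, 10, 11, 12, 13, 14}

C ∩ A = {7}
(C ∩ A)' = {1, 2, 3, 4, 5, 6, 8, 9, 10, 11, 12, 13, 14}
C Δ (C ∩ A)' = {1, 3, 4, 5, 6, 7, 8, 9, 10, 11, 12, 13, 14}
B ∩ A = {}
A ∩ (B ∩ A) = {}
D Δ (A ∩ (B ∩ A)) = {1, 2, 3, 4, 5, 7, 8, 9, 11, 13, 14}
(D Δ (A ∩ (B ∩ A))) ∖ A = {1, 2, 3, 4, 8, 9, 11}
(C Δ (C ∩ A)') ∪ ((D Δ (A ∩ (B ∩ A))) ∖ A) = {1, 2, 3, 4, 5, 6, 7, 8, 9, 10, 11, 12, 13, 14}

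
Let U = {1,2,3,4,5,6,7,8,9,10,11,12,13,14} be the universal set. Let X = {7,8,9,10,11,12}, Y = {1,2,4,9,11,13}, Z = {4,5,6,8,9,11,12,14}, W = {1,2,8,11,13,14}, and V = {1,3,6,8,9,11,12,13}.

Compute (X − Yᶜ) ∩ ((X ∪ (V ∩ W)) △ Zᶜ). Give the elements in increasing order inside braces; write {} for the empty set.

Yᶜ = {3,5,6,7,8,10,12,14}
X − Yᶜ = {9,11}
V ∩ W = {1,8,11,13}
X ∪ (V ∩ W) = {1,7,8,9,10,11,12,13}
Zᶜ = {1,2,3,7,10,13}
(X ∪ (V ∩ W)) △ Zᶜ = {2,3,8,9,11,12}
(X − Yᶜ) ∩ ((X ∪ (V ∩ W)) △ Zᶜ) = {9,11}

{9,11}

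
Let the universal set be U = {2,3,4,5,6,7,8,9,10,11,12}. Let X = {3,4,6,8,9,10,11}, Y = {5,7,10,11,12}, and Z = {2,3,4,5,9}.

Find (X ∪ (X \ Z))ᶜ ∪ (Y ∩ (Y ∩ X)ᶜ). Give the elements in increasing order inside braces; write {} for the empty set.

X \ Z = {6,8,10,11}
X ∪ (X \ Z) = {3,4,6,8,9,10,11}
(X ∪ (X \ Z))ᶜ = {2,5,7,12}
Y ∩ X = {10,11}
(Y ∩ X)ᶜ = {2,3,4,5,6,7,8,9,12}
Y ∩ (Y ∩ X)ᶜ = {5,7,12}
(X ∪ (X \ Z))ᶜ ∪ (Y ∩ (Y ∩ X)ᶜ) = {2,5,7,12}

{2,5,7,12}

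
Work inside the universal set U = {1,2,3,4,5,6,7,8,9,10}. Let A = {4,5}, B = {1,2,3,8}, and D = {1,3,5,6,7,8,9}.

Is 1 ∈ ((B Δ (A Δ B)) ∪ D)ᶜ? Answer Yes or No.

1 ∉ A and 1 ∈ B, so 1 ∈ A Δ B
1 ∈ B and 1 ∈ (A Δ B), so 1 ∉ B Δ (A Δ B)
1 ∉ (B Δ (A Δ B)) and 1 ∈ D, so 1 ∈ (B Δ (A Δ B)) ∪ D
1 ∉ ((B Δ (A Δ B)) ∪ D)ᶜ since 1 ∈ ((B Δ (A Δ B)) ∪ D)

No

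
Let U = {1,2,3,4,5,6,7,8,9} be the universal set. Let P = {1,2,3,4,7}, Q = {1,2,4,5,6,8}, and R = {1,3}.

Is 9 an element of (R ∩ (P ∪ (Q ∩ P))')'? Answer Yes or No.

Yes

9 ∉ Q and 9 ∉ P, so 9 ∉ Q ∩ P
9 ∉ P and 9 ∉ (Q ∩ P), so 9 ∉ P ∪ (Q ∩ P)
9 ∈ (P ∪ (Q ∩ P))' since 9 ∉ (P ∪ (Q ∩ P))
9 ∉ R and 9 ∈ (P ∪ (Q ∩ P))', so 9 ∉ R ∩ (P ∪ (Q ∩ P))'
9 ∈ (R ∩ (P ∪ (Q ∩ P))')' since 9 ∉ (R ∩ (P ∪ (Q ∩ P))')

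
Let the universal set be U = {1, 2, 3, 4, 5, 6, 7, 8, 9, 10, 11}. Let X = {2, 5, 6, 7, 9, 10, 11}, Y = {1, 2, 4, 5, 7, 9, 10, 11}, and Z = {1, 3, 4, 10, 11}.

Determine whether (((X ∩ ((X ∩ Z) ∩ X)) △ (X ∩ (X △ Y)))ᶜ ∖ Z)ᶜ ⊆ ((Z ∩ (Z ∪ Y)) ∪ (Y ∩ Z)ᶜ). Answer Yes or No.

X ∩ Z = {10, 11}
(X ∩ Z) ∩ X = {10, 11}
X ∩ ((X ∩ Z) ∩ X) = {10, 11}
X △ Y = {1, 4, 6}
X ∩ (X △ Y) = {6}
(X ∩ ((X ∩ Z) ∩ X)) △ (X ∩ (X △ Y)) = {6, 10, 11}
((X ∩ ((X ∩ Z) ∩ X)) △ (X ∩ (X △ Y)))ᶜ = {1, 2, 3, 4, 5, 7, 8, 9}
((X ∩ ((X ∩ Z) ∩ X)) △ (X ∩ (X △ Y)))ᶜ ∖ Z = {2, 5, 7, 8, 9}
(((X ∩ ((X ∩ Z) ∩ X)) △ (X ∩ (X △ Y)))ᶜ ∖ Z)ᶜ = {1, 3, 4, 6, 10, 11}
Z ∪ Y = {1, 2, 3, 4, 5, 7, 9, 10, 11}
Z ∩ (Z ∪ Y) = {1, 3, 4, 10, 11}
Y ∩ Z = {1, 4, 10, 11}
(Y ∩ Z)ᶜ = {2, 3, 5, 6, 7, 8, 9}
(Z ∩ (Z ∪ Y)) ∪ (Y ∩ Z)ᶜ = {1, 2, 3, 4, 5, 6, 7, 8, 9, 10, 11}
Every element of {1, 3, 4, 6, 10, 11} is in {1, 2, 3, 4, 5, 6, 7, 8, 9, 10, 11}, so (((X ∩ ((X ∩ Z) ∩ X)) △ (X ∩ (X △ Y)))ᶜ ∖ Z)ᶜ ⊆ (Z ∩ (Z ∪ Y)) ∪ (Y ∩ Z)ᶜ.

Yes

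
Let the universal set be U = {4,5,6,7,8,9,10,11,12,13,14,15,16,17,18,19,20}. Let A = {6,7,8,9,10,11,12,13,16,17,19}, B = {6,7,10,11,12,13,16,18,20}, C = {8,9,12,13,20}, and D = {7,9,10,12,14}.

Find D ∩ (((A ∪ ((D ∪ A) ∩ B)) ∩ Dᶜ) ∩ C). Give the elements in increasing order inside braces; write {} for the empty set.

{}

D ∪ A = {6,7,8,9,10,11,12,13,14,16,17,19}
(D ∪ A) ∩ B = {6,7,10,11,12,13,16}
A ∪ ((D ∪ A) ∩ B) = {6,7,8,9,10,11,12,13,16,17,19}
Dᶜ = {4,5,6,8,11,13,15,16,17,18,19,20}
(A ∪ ((D ∪ A) ∩ B)) ∩ Dᶜ = {6,8,11,13,16,17,19}
((A ∪ ((D ∪ A) ∩ B)) ∩ Dᶜ) ∩ C = {8,13}
D ∩ (((A ∪ ((D ∪ A) ∩ B)) ∩ Dᶜ) ∩ C) = {}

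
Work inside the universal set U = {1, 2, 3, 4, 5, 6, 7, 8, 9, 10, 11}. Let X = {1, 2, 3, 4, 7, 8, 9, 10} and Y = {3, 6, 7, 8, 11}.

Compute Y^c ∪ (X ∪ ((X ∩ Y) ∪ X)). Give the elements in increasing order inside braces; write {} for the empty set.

Y^c = {1, 2, 4, 5, 9, 10}
X ∩ Y = {3, 7, 8}
(X ∩ Y) ∪ X = {1, 2, 3, 4, 7, 8, 9, 10}
X ∪ ((X ∩ Y) ∪ X) = {1, 2, 3, 4, 7, 8, 9, 10}
Y^c ∪ (X ∪ ((X ∩ Y) ∪ X)) = {1, 2, 3, 4, 5, 7, 8, 9, 10}

{1, 2, 3, 4, 5, 7, 8, 9, 10}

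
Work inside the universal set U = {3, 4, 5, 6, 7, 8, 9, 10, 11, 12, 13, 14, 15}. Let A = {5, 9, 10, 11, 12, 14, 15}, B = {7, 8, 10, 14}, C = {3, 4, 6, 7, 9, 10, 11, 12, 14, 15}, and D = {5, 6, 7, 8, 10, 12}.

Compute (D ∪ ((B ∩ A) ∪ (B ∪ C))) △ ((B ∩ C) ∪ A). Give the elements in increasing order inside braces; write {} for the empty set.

B ∩ A = {10, 14}
B ∪ C = {3, 4, 6, 7, 8, 9, 10, 11, 12, 14, 15}
(B ∩ A) ∪ (B ∪ C) = {3, 4, 6, 7, 8, 9, 10, 11, 12, 14, 15}
D ∪ ((B ∩ A) ∪ (B ∪ C)) = {3, 4, 5, 6, 7, 8, 9, 10, 11, 12, 14, 15}
B ∩ C = {7, 10, 14}
(B ∩ C) ∪ A = {5, 7, 9, 10, 11, 12, 14, 15}
(D ∪ ((B ∩ A) ∪ (B ∪ C))) △ ((B ∩ C) ∪ A) = {3, 4, 6, 8}

{3, 4, 6, 8}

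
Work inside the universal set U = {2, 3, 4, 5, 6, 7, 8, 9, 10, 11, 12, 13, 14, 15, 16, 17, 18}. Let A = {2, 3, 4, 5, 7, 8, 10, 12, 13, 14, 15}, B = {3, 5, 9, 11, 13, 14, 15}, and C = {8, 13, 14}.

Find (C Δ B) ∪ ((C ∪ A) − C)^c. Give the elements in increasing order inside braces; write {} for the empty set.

{3, 5, 6, 8, 9, 11, 13, 14, 15, 16, 17, 18}

C Δ B = {3, 5, 8, 9, 11, 15}
C ∪ A = {2, 3, 4, 5, 7, 8, 10, 12, 13, 14, 15}
(C ∪ A) − C = {2, 3, 4, 5, 7, 10, 12, 15}
((C ∪ A) − C)^c = {6, 8, 9, 11, 13, 14, 16, 17, 18}
(C Δ B) ∪ ((C ∪ A) − C)^c = {3, 5, 6, 8, 9, 11, 13, 14, 15, 16, 17, 18}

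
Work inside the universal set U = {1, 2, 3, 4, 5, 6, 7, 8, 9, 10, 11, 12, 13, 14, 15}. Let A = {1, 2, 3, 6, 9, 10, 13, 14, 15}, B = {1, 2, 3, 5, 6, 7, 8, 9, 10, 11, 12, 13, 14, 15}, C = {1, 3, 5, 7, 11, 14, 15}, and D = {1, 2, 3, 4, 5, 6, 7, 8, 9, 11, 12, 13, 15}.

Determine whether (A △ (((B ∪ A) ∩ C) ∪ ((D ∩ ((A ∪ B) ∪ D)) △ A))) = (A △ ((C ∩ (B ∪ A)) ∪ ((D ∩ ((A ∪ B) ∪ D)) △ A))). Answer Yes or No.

B ∪ A = {1, 2, 3, 5, 6, 7, 8, 9, 10, 11, 12, 13, 14, 15}
(B ∪ A) ∩ C = {1, 3, 5, 7, 11, 14, 15}
A ∪ B = {1, 2, 3, 5, 6, 7, 8, 9, 10, 11, 12, 13, 14, 15}
(A ∪ B) ∪ D = {1, 2, 3, 4, 5, 6, 7, 8, 9, 10, 11, 12, 13, 14, 15}
D ∩ ((A ∪ B) ∪ D) = {1, 2, 3, 4, 5, 6, 7, 8, 9, 11, 12, 13, 15}
(D ∩ ((A ∪ B) ∪ D)) △ A = {4, 5, 7, 8, 10, 11, 12, 14}
((B ∪ A) ∩ C) ∪ ((D ∩ ((A ∪ B) ∪ D)) △ A) = {1, 3, 4, 5, 7, 8, 10, 11, 12, 14, 15}
A △ (((B ∪ A) ∩ C) ∪ ((D ∩ ((A ∪ B) ∪ D)) △ A)) = {2, 4, 5, 6, 7, 8, 9, 11, 12, 13}
C ∩ (B ∪ A) = {1, 3, 5, 7, 11, 14, 15}
(C ∩ (B ∪ A)) ∪ ((D ∩ ((A ∪ B) ∪ D)) △ A) = {1, 3, 4, 5, 7, 8, 10, 11, 12, 14, 15}
A △ ((C ∩ (B ∪ A)) ∪ ((D ∩ ((A ∪ B) ∪ D)) △ A)) = {2, 4, 5, 6, 7, 8, 9, 11, 12, 13}
Both equal {2, 4, 5, 6, 7, 8, 9, 11, 12, 13}, so A △ (((B ∪ A) ∩ C) ∪ ((D ∩ ((A ∪ B) ∪ D)) △ A)) = A △ ((C ∩ (B ∪ A)) ∪ ((D ∩ ((A ∪ B) ∪ D)) △ A)).

Yes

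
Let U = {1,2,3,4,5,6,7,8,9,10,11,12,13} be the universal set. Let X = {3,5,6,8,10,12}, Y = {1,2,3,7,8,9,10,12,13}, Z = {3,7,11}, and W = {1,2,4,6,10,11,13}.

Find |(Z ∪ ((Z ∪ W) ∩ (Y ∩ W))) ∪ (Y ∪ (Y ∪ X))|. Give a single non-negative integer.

12

Z ∪ W = {1,2,3,4,6,7,10,11,13}
Y ∩ W = {1,2,10,13}
(Z ∪ W) ∩ (Y ∩ W) = {1,2,10,13}
Z ∪ ((Z ∪ W) ∩ (Y ∩ W)) = {1,2,3,7,10,11,13}
Y ∪ X = {1,2,3,5,6,7,8,9,10,12,13}
Y ∪ (Y ∪ X) = {1,2,3,5,6,7,8,9,10,12,13}
(Z ∪ ((Z ∪ W) ∩ (Y ∩ W))) ∪ (Y ∪ (Y ∪ X)) = {1,2,3,5,6,7,8,9,10,11,12,13}
|(Z ∪ ((Z ∪ W) ∩ (Y ∩ W))) ∪ (Y ∪ (Y ∪ X))| = 12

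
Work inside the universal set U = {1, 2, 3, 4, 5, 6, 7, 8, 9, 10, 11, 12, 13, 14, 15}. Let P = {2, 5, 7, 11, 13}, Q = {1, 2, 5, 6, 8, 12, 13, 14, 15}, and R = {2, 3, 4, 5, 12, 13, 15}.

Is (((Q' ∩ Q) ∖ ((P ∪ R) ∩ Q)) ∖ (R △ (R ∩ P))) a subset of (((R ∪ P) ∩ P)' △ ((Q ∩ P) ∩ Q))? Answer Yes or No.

Yes

Q' = {3, 4, 7, 9, 10, 11}
Q' ∩ Q = {}
P ∪ R = {2, 3, 4, 5, 7, 11, 12, 13, 15}
(P ∪ R) ∩ Q = {2, 5, 12, 13, 15}
(Q' ∩ Q) ∖ ((P ∪ R) ∩ Q) = {}
R ∩ P = {2, 5, 13}
R △ (R ∩ P) = {3, 4, 12, 15}
((Q' ∩ Q) ∖ ((P ∪ R) ∩ Q)) ∖ (R △ (R ∩ P)) = {}
R ∪ P = {2, 3, 4, 5, 7, 11, 12, 13, 15}
(R ∪ P) ∩ P = {2, 5, 7, 11, 13}
((R ∪ P) ∩ P)' = {1, 3, 4, 6, 8, 9, 10, 12, 14, 15}
Q ∩ P = {2, 5, 13}
(Q ∩ P) ∩ Q = {2, 5, 13}
((R ∪ P) ∩ P)' △ ((Q ∩ P) ∩ Q) = {1, 2, 3, 4, 5, 6, 8, 9, 10, 12, 13, 14, 15}
Every element of {} is in {1, 2, 3, 4, 5, 6, 8, 9, 10, 12, 13, 14, 15}, so ((Q' ∩ Q) ∖ ((P ∪ R) ∩ Q)) ∖ (R △ (R ∩ P)) ⊆ ((R ∪ P) ∩ P)' △ ((Q ∩ P) ∩ Q).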